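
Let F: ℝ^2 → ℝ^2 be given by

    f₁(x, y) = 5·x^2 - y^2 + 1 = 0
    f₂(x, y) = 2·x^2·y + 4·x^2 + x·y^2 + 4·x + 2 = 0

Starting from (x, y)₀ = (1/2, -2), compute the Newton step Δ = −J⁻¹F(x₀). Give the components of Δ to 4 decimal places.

(-0.5411, 1.1139)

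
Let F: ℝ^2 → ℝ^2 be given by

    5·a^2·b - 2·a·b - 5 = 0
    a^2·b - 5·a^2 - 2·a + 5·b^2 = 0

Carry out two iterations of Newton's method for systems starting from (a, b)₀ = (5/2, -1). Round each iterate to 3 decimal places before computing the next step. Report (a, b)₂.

At (5/2, -1): F = (-31.250, -37.500).
Jacobian J = [[10·a·b - 2·b, 5·a^2 - 2·a], [2·a·b - 10·a - 2, a^2 + 10·b]].
At the point, J = [[-23.000, 26.250], [-32.000, -3.750]] (det J = 926.250).
Solving J·Δ = −F gives Δ = (-1.189, 0.148).
Then the next iterate is (a, b)₁ = (1.311, -0.852).
Round to (1.311, -0.852) and repeat: F = (-10.08781, -9.05044), J = [[-9.46572, 5.97161], [-17.34394, -6.80128]].
Δ = (-0.730, 0.532), so (a, b)₂ = (0.581, -0.320).

(0.581, -0.320)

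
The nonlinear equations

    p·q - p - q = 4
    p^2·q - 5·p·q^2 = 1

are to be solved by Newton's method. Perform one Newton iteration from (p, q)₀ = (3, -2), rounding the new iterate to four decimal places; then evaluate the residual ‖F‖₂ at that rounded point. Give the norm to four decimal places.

At (3, -2): F = (-11.0000, -79.0000).
Jacobian J = [[q - 1, p - 1], [2·p·q - 5·q^2, p^2 - 10·p·q]].
At the point, J = [[-3.0000, 2.0000], [-32.0000, 69.0000]] (det J = -143.0000).
Solving J·Δ = −F gives Δ = (-4.2028, -0.8042).
Then the next iterate is (p, q)₁ = (-1.2028, -2.8042).
Re-evaluating at (-1.2028, -2.8042): F = (3.379892, 42.234401), so ‖F‖₂ = 42.3694.

42.3694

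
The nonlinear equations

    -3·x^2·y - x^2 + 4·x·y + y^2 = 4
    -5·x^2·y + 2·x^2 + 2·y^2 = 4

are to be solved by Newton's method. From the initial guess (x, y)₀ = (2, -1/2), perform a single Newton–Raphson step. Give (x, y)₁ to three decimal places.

(-0.211, -1.650)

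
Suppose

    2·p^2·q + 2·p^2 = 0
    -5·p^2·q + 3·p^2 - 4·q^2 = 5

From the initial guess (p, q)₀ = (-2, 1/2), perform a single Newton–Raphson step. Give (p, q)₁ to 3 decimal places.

At (-2, 1/2): F = (12.000, -4.000).
Jacobian J = [[4·p·q + 4·p, 2·p^2], [-10·p·q + 6·p, -5·p^2 - 8·q]].
At the point, J = [[-12.000, 8.000], [-2.000, -24.000]] (det J = 304.000).
Solving J·Δ = −F gives Δ = (0.842, -0.237).
Then the next iterate is (p, q)₁ = (-1.158, 0.263).

(-1.158, 0.263)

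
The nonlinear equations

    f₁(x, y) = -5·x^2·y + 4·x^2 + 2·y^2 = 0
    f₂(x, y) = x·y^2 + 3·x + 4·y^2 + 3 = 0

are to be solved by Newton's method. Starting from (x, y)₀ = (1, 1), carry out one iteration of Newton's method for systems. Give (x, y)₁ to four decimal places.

At (1, 1): F = (1.0000, 11.0000).
Jacobian J = [[-10·x·y + 8·x, -5·x^2 + 4·y], [y^2 + 3, 2·x·y + 8·y]].
At the point, J = [[-2.0000, -1.0000], [4.0000, 10.0000]] (det J = -16.0000).
Solving J·Δ = −F gives Δ = (1.3125, -1.6250).
Then the next iterate is (x, y)₁ = (2.3125, -0.6250).

(2.3125, -0.6250)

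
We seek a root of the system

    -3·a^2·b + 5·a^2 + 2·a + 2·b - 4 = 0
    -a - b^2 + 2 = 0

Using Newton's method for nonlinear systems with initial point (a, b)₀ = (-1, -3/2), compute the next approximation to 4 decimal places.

(-0.9567, -1.7356)

At (-1, -3/2): F = (0.5000, 0.7500).
Jacobian J = [[-6·a·b + 10·a + 2, -3·a^2 + 2], [-1, -2·b]].
At the point, J = [[-17.0000, -1.0000], [-1.0000, 3.0000]] (det J = -52.0000).
Solving J·Δ = −F gives Δ = (0.0433, -0.2356).
Then the next iterate is (a, b)₁ = (-0.9567, -1.7356).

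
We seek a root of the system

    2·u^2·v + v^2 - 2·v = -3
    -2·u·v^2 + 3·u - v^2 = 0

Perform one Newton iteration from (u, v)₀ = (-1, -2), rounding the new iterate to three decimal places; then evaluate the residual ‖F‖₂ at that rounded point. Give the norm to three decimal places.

2.437

At (-1, -2): F = (7.000, 1.000).
Jacobian J = [[4·u·v, 2·u^2 + 2·v - 2], [-2·v^2 + 3, -4·u·v - 2·v]].
At the point, J = [[8.000, -4.000], [-5.000, -4.000]] (det J = -52.000).
Solving J·Δ = −F gives Δ = (-0.462, 0.827).
Then the next iterate is (u, v)₁ = (-1.462, -1.173).
Re-evaluating at (-1.462, -1.173): F = (1.70749, -1.73871), so ‖F‖₂ = 2.437.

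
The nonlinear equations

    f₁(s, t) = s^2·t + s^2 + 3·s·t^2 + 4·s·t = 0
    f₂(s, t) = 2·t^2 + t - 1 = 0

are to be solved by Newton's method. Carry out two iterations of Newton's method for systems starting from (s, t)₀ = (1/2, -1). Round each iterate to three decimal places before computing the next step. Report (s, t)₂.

(0.000, -1.000)

At (1/2, -1): F = (-0.500, 0.000).
Jacobian J = [[2·s·t + 2·s + 3·t^2 + 4·t, s^2 + 6·s·t + 4·s], [0, 4·t + 1]].
At the point, J = [[-1.000, -0.750], [0.000, -3.000]] (det J = 3.000).
Solving J·Δ = −F gives Δ = (-0.500, 0.000).
Then the next iterate is (s, t)₁ = (0.000, -1.000).
Round to (0.000, -1.000) and repeat: F = (0.000, 0.000), J = [[-1.000, 0.000], [0.000, -3.000]].
Δ = (0.000, 0.000), so (s, t)₂ = (0.000, -1.000).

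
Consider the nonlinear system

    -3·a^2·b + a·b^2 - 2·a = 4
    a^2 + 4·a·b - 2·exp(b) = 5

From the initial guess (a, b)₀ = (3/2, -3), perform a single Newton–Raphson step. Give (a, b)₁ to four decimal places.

(4.3972, 4.9528)

At (3/2, -3): F = (26.7500, -20.849574).
Jacobian J = [[-6·a·b + b^2 - 2, -3·a^2 + 2·a·b], [2·a + 4·b, 4·a - 2·exp(b)]].
At the point, J = [[34.0000, -15.7500], [-9.0000, 5.900426]] (det J = 58.864479).
Solving J·Δ = −F gives Δ = (2.8972, 7.9528).
Then the next iterate is (a, b)₁ = (4.3972, 4.9528).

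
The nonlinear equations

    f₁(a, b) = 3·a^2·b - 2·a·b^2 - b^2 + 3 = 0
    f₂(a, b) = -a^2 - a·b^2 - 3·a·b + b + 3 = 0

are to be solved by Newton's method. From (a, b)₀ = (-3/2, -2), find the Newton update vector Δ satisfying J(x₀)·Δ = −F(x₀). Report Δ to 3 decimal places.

At (-3/2, -2): F = (-2.500, -4.250).
Jacobian J = [[6·a·b - 2·b^2, 3·a^2 - 4·a·b - 2·b], [-2·a - b^2 - 3·b, -2·a·b - 3·a + 1]].
At the point, J = [[10.000, -1.250], [5.000, -0.500]] (det J = 1.250).
Solving J·Δ = −F gives Δ = (3.250, 24.000).

(3.250, 24.000)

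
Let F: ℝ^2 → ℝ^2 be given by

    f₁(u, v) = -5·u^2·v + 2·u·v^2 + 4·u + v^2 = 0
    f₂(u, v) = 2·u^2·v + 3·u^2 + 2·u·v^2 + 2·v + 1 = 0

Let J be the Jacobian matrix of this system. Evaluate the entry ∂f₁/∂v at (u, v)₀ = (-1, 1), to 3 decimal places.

-7.000

∂f₁/∂v = -5·u^2 + 4·u·v + 2·v.
At (-1, 1) this is -7.000.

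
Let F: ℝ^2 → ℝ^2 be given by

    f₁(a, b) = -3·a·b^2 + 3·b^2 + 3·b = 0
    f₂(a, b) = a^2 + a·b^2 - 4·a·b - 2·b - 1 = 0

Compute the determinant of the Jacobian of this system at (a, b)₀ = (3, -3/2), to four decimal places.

J = [[-3·b^2, -6·a·b + 6·b + 3], [2·a + b^2 - 4·b, 2·a·b - 4·a - 2]].
At the point, J = [[-6.7500, 21.0000], [14.2500, -23.0000]].
det J = -144.0000.

-144.0000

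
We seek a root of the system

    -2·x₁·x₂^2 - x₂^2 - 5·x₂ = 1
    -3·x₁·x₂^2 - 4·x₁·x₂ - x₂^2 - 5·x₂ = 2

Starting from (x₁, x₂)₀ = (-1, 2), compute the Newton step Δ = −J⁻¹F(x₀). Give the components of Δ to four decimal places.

(-0.5921, -2.2632)

At (-1, 2): F = (-7.0000, 4.0000).
Jacobian J = [[-2·x₂^2, -4·x₁·x₂ - 2·x₂ - 5], [-3·x₂^2 - 4·x₂, -6·x₁·x₂ - 4·x₁ - 2·x₂ - 5]].
At the point, J = [[-8.0000, -1.0000], [-20.0000, 7.0000]] (det J = -76.0000).
Solving J·Δ = −F gives Δ = (-0.5921, -2.2632).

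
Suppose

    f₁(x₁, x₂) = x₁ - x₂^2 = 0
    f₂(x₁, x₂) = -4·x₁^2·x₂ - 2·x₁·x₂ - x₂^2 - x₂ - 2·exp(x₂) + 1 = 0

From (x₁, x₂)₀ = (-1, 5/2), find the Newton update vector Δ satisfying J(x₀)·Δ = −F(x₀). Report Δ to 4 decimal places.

(-1.1510, -1.6802)

At (-1, 5/2): F = (-7.2500, -37.114988).
Jacobian J = [[1, -2·x₂], [-8·x₁·x₂ - 2·x₂, -4·x₁^2 - 2·x₁ - 2·x₂ - 2·exp(x₂) - 1]].
At the point, J = [[1.0000, -5.0000], [15.0000, -32.364988]] (det J = 42.635012).
Solving J·Δ = −F gives Δ = (-1.1510, -1.6802).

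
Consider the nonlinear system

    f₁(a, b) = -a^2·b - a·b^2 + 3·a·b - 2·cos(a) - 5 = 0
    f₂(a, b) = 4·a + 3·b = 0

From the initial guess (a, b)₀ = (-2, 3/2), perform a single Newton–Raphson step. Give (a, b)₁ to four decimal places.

(-0.3566, 0.4754)

At (-2, 3/2): F = (-14.667706, -3.5000).
Jacobian J = [[-2·a·b - b^2 + 3·b + 2·sin(a), -a^2 - 2·a·b + 3·a], [4, 3]].
At the point, J = [[6.431405, -4.0000], [4.0000, 3.0000]] (det J = 35.294215).
Solving J·Δ = −F gives Δ = (1.6434, -1.0246).
Then the next iterate is (a, b)₁ = (-0.3566, 0.4754).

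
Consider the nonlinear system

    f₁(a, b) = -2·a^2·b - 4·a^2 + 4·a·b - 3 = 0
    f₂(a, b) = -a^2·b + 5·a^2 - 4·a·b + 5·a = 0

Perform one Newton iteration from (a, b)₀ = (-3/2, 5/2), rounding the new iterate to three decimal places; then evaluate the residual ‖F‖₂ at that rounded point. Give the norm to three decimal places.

At (-3/2, 5/2): F = (-38.250, 13.125).
Jacobian J = [[-4·a·b - 8·a + 4·b, -2·a^2 + 4·a], [-2·a·b + 10·a - 4·b + 5, -a^2 - 4·a]].
At the point, J = [[37.000, -10.500], [-12.500, 3.750]] (det J = 7.500).
Solving J·Δ = −F gives Δ = (0.750, -1.000).
Then the next iterate is (a, b)₁ = (-0.750, 1.500).
Re-evaluating at (-0.750, 1.500): F = (-11.43750, 2.71875), so ‖F‖₂ = 11.756.

11.756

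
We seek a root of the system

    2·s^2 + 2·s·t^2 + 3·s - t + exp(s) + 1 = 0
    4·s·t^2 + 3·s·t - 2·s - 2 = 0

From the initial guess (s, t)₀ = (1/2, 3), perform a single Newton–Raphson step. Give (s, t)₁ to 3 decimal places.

At (1/2, 3): F = (10.64872, 19.500).
Jacobian J = [[4·s + 2·t^2 + exp(s) + 3, 4·s·t - 1], [4·t^2 + 3·t - 2, 8·s·t + 3·s]].
At the point, J = [[24.64872, 5.000], [43.000, 13.500]] (det J = 117.75774).
Solving J·Δ = −F gives Δ = (-0.393, -0.193).
Then the next iterate is (s, t)₁ = (0.107, 2.807).

(0.107, 2.807)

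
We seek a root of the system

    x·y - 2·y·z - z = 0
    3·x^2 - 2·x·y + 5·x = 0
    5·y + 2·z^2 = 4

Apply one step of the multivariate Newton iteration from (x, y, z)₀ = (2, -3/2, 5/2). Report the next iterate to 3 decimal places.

At (2, -3/2, 5/2): F = (2.000, 28.000, 1.000).
Jacobian J = [[y, x - 2·z, -2·y - 1], [6·x - 2·y + 5, -2·x, 0], [0, 5, 4·z]].
At the point, J = [[-1.500, -3.000, 2.000], [20.000, -4.000, 0.000], [0.000, 5.000, 10.000]] (det J = 860.000).
Solving J·Δ = −F gives Δ = (-1.219, 0.907, -0.553).
Then the next iterate is (x, y, z)₁ = (0.781, -0.593, 1.947).

(0.781, -0.593, 1.947)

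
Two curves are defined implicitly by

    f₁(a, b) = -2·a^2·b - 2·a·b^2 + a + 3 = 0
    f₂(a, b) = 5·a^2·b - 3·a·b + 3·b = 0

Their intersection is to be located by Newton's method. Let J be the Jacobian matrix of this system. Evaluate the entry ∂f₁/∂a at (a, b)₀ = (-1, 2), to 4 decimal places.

∂f₁/∂a = -4·a·b - 2·b^2 + 1.
At (-1, 2) this is 1.0000.

1.0000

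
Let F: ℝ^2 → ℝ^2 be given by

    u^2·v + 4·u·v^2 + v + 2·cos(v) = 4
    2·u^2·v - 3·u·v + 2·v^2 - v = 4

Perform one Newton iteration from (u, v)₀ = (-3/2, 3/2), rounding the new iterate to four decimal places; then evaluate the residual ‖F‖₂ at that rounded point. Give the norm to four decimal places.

4.5087

At (-3/2, 3/2): F = (-12.483526, 12.5000).
Jacobian J = [[2·u·v + 4·v^2, u^2 + 8·u·v - 2·sin(v) + 1], [4·u·v - 3·v, 2·u^2 - 3·u + 4·v - 1]].
At the point, J = [[4.5000, -16.744990], [-13.5000, 14.0000]] (det J = -163.057365).
Solving J·Δ = −F gives Δ = (0.2118, -0.6886).
Then the next iterate is (u, v)₁ = (-1.2882, 0.8114).
Re-evaluating at (-1.2882, 0.8114): F = (-3.857596, 2.334047), so ‖F‖₂ = 4.5087.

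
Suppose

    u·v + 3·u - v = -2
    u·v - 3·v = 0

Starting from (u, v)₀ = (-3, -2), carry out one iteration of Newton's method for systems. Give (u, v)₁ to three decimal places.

(0.000, -1.000)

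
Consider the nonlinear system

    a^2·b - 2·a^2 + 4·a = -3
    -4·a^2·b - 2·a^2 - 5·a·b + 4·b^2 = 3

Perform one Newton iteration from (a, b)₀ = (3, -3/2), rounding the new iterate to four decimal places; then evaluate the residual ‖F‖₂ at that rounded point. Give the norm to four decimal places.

15.2935

At (3, -3/2): F = (-16.5000, 64.5000).
Jacobian J = [[2·a·b - 4·a + 4, a^2], [-8·a·b - 4·a - 5·b, -4·a^2 - 5·a + 8·b]].
At the point, J = [[-17.0000, 9.0000], [31.5000, -63.0000]] (det J = 787.5000).
Solving J·Δ = −F gives Δ = (-0.5829, 0.7324).
Then the next iterate is (a, b)₁ = (2.4171, -0.7676).
Re-evaluating at (2.4171, -0.7676): F = (-3.500950, 14.887344), so ‖F‖₂ = 15.2935.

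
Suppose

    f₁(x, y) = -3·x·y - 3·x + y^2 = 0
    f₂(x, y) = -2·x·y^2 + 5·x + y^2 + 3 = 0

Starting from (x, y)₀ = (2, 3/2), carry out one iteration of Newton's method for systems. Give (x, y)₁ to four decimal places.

(0.0652, 2.0870)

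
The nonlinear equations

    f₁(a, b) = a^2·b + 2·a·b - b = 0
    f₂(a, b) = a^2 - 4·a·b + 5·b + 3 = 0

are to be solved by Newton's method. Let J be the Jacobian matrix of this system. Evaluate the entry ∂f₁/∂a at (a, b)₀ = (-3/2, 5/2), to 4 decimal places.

∂f₁/∂a = 2·a·b + 2·b.
At (-3/2, 5/2) this is -2.5000.

-2.5000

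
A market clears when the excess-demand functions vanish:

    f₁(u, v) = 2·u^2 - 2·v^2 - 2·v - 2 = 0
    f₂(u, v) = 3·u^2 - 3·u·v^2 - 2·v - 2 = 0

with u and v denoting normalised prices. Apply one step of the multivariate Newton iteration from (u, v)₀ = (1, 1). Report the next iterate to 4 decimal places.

At (1, 1): F = (-4.0000, -4.0000).
Jacobian J = [[4·u, -4·v - 2], [6·u - 3·v^2, -6·u·v - 2]].
At the point, J = [[4.0000, -6.0000], [3.0000, -8.0000]] (det J = -14.0000).
Solving J·Δ = −F gives Δ = (0.5714, -0.2857).
Then the next iterate is (u, v)₁ = (1.5714, 0.7143).

(1.5714, 0.7143)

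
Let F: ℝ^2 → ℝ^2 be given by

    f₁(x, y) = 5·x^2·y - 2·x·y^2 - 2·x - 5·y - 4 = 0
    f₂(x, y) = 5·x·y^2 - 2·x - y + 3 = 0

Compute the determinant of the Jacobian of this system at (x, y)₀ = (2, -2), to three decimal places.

J = [[10·x·y - 2·y^2 - 2, 5·x^2 - 4·x·y - 5], [5·y^2 - 2, 10·x·y - 1]].
At the point, J = [[-50.000, 31.000], [18.000, -41.000]].
det J = 1492.000.

1492.000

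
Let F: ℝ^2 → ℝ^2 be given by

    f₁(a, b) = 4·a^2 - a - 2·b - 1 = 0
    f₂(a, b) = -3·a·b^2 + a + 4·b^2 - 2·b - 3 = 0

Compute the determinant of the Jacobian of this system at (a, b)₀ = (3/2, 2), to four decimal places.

-66.0000

J = [[8·a - 1, -2], [-3·b^2 + 1, -6·a·b + 8·b - 2]].
At the point, J = [[11.0000, -2.0000], [-11.0000, -4.0000]].
det J = -66.0000.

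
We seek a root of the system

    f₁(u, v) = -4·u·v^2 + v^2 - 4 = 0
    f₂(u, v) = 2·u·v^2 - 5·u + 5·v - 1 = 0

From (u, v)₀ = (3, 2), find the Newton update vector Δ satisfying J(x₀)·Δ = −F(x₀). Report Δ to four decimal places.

(-1.8072, -0.4337)

At (3, 2): F = (-48.0000, 18.0000).
Jacobian J = [[-4·v^2, -8·u·v + 2·v], [2·v^2 - 5, 4·u·v + 5]].
At the point, J = [[-16.0000, -44.0000], [3.0000, 29.0000]] (det J = -332.0000).
Solving J·Δ = −F gives Δ = (-1.8072, -0.4337).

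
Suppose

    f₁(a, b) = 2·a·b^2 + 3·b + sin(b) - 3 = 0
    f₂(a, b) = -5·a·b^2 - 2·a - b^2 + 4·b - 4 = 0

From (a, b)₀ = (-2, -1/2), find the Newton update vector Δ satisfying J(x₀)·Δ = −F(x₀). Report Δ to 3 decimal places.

At (-2, -1/2): F = (-5.97943, 0.250).
Jacobian J = [[2·b^2, 4·a·b + cos(b) + 3], [-5·b^2 - 2, -10·a·b - 2·b + 4]].
At the point, J = [[0.500, 7.87758], [-3.250, -5.000]] (det J = 23.10214).
Solving J·Δ = −F gives Δ = (-1.209, 0.836).

(-1.209, 0.836)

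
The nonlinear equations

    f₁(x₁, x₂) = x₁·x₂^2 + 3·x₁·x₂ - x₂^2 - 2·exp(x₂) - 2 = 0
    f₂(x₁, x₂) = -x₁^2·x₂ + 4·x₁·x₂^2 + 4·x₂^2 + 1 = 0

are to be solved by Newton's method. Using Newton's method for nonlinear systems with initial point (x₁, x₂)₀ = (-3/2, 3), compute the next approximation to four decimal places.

(-1.3751, 1.7276)

At (-3/2, 3): F = (-78.171074, -23.7500).
Jacobian J = [[x₂^2 + 3·x₂, 2·x₁·x₂ + 3·x₁ - 2·x₂ - 2·exp(x₂)], [-2·x₁·x₂ + 4·x₂^2, -x₁^2 + 8·x₁·x₂ + 8·x₂]].
At the point, J = [[18.0000, -59.671074], [45.0000, -14.2500]] (det J = 2428.698323).
Solving J·Δ = −F gives Δ = (0.1249, -1.2724).
Then the next iterate is (x₁, x₂)₁ = (-1.3751, 1.7276).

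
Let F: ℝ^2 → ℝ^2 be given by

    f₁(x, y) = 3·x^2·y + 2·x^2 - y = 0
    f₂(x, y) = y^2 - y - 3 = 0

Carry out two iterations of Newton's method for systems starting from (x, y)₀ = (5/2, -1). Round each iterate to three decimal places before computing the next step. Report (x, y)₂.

(1.360, -1.303)

At (5/2, -1): F = (-5.250, -1.000).
Jacobian J = [[6·x·y + 4·x, 3·x^2 - 1], [0, 2·y - 1]].
At the point, J = [[-5.000, 17.750], [0.000, -3.000]] (det J = 15.000).
Solving J·Δ = −F gives Δ = (-2.233, -0.333).
Then the next iterate is (x, y)₁ = (0.267, -1.333).
Round to (0.267, -1.333) and repeat: F = (1.19049, 0.10989), J = [[-1.06747, -0.78613], [0.000, -3.666]].
Δ = (1.093, 0.030), so (x, y)₂ = (1.360, -1.303).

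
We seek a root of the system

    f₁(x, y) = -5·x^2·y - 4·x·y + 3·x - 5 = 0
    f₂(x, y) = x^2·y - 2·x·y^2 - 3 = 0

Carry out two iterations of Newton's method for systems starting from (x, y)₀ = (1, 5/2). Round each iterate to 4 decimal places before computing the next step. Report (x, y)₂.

(0.1898, 0.0446)

At (1, 5/2): F = (-24.5000, -13.0000).
Jacobian J = [[-10·x·y - 4·y + 3, -5·x^2 - 4·x], [2·x·y - 2·y^2, x^2 - 4·x·y]].
At the point, J = [[-32.0000, -9.0000], [-7.5000, -9.0000]] (det J = 220.5000).
Solving J·Δ = −F gives Δ = (-0.4694, -1.0533).
Then the next iterate is (x, y)₁ = (0.5306, 1.4467).
Round to (0.5306, 1.4467) and repeat: F = (-8.515169, -4.813730), J = [[-10.462990, -3.530082], [-2.650644, -2.788940]].
Δ = (-0.3408, -1.4021), so (x, y)₂ = (0.1898, 0.0446).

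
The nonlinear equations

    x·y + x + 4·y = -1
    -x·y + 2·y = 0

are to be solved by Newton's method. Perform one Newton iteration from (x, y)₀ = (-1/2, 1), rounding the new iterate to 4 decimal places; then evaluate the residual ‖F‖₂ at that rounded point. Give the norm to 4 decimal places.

0.2202

At (-1/2, 1): F = (4.0000, 2.5000).
Jacobian J = [[y + 1, x + 4], [-y, -x + 2]].
At the point, J = [[2.0000, 3.5000], [-1.0000, 2.5000]] (det J = 8.5000).
Solving J·Δ = −F gives Δ = (-0.1471, -1.0588).
Then the next iterate is (x, y)₁ = (-0.6471, -0.0588).
Re-evaluating at (-0.6471, -0.0588): F = (0.155749, -0.155649), so ‖F‖₂ = 0.2202.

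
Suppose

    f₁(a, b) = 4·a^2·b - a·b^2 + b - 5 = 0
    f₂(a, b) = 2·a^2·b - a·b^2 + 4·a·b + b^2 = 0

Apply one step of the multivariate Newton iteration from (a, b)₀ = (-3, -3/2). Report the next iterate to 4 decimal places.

(-2.3218, -0.3979)

At (-3, -3/2): F = (-53.7500, 0.0000).
Jacobian J = [[8·a·b - b^2, 4·a^2 - 2·a·b + 1], [4·a·b - b^2 + 4·b, 2·a^2 - 2·a·b + 4·a + 2·b]].
At the point, J = [[33.7500, 28.0000], [9.7500, -6.0000]] (det J = -475.5000).
Solving J·Δ = −F gives Δ = (0.6782, 1.1021).
Then the next iterate is (a, b)₁ = (-2.3218, -0.3979).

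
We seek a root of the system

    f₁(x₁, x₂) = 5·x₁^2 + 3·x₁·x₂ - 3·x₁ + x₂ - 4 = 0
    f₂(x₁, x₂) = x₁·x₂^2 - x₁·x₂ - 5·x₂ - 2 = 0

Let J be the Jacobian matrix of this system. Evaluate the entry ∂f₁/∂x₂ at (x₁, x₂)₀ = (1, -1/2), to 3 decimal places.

∂f₁/∂x₂ = 3·x₁ + 1.
At (1, -1/2) this is 4.000.

4.000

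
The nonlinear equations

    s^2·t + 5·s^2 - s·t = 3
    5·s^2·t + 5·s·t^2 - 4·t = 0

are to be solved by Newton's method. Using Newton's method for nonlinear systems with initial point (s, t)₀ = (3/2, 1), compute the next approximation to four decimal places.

(0.9792, 0.8052)

At (3/2, 1): F = (9.0000, 14.7500).
Jacobian J = [[2·s·t + 10·s - t, s^2 - s], [10·s·t + 5·t^2, 5·s^2 + 10·s·t - 4]].
At the point, J = [[17.0000, 0.7500], [20.0000, 22.2500]] (det J = 363.2500).
Solving J·Δ = −F gives Δ = (-0.5208, -0.1948).
Then the next iterate is (s, t)₁ = (0.9792, 0.8052).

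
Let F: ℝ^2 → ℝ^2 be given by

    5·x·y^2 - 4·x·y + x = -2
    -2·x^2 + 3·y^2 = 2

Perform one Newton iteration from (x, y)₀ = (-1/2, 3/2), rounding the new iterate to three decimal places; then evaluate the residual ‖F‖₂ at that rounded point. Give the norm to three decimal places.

At (-1/2, 3/2): F = (-1.125, 4.250).
Jacobian J = [[5·y^2 - 4·y + 1, 10·x·y - 4·x], [-4·x, 6·y]].
At the point, J = [[6.250, -5.500], [2.000, 9.000]] (det J = 67.250).
Solving J·Δ = −F gives Δ = (-0.197, -0.428).
Then the next iterate is (x, y)₁ = (-0.697, 1.072).
Re-evaluating at (-0.697, 1.072): F = (0.28683, 0.47593), so ‖F‖₂ = 0.556.

0.556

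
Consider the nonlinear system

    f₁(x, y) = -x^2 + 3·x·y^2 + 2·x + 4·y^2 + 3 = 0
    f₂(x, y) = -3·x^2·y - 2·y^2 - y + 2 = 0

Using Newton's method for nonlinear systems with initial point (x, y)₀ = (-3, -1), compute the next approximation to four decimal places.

(-1.4762, -0.9762)

At (-3, -1): F = (-17.0000, 28.0000).
Jacobian J = [[-2·x + 3·y^2 + 2, 6·x·y + 8·y], [-6·x·y, -3·x^2 - 4·y - 1]].
At the point, J = [[11.0000, 10.0000], [-18.0000, -24.0000]] (det J = -84.0000).
Solving J·Δ = −F gives Δ = (1.5238, 0.0238).
Then the next iterate is (x, y)₁ = (-1.4762, -0.9762).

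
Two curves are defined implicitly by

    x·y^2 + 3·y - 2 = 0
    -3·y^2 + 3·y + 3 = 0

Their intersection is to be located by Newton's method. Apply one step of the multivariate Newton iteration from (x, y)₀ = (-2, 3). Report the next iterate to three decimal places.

(-1.778, 2.000)

At (-2, 3): F = (-11.000, -15.000).
Jacobian J = [[y^2, 2·x·y + 3], [0, -6·y + 3]].
At the point, J = [[9.000, -9.000], [0.000, -15.000]] (det J = -135.000).
Solving J·Δ = −F gives Δ = (0.222, -1.000).
Then the next iterate is (x, y)₁ = (-1.778, 2.000).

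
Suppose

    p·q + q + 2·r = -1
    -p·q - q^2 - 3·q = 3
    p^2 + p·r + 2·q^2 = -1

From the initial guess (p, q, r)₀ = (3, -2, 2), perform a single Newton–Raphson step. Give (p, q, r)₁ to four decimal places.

(0.8333, -1.6667, 0.6667)

At (3, -2, 2): F = (-3.0000, 5.0000, 24.0000).
Jacobian J = [[q, p + 1, 2], [-q, -p - 2·q - 3, 0], [2·p + r, 4·q, p]].
At the point, J = [[-2.0000, 4.0000, 2.0000], [2.0000, -2.0000, 0.0000], [8.0000, -8.0000, 3.0000]] (det J = -12.0000).
Solving J·Δ = −F gives Δ = (-2.1667, 0.3333, -1.3333).
Then the next iterate is (p, q, r)₁ = (0.8333, -1.6667, 0.6667).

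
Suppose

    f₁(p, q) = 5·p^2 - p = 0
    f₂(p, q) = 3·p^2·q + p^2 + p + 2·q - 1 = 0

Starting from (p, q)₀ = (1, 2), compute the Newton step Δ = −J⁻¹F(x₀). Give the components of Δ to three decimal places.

At (1, 2): F = (4.000, 11.000).
Jacobian J = [[10·p - 1, 0], [6·p·q + 2·p + 1, 3·p^2 + 2]].
At the point, J = [[9.000, 0.000], [15.000, 5.000]] (det J = 45.000).
Solving J·Δ = −F gives Δ = (-0.444, -0.867).

(-0.444, -0.867)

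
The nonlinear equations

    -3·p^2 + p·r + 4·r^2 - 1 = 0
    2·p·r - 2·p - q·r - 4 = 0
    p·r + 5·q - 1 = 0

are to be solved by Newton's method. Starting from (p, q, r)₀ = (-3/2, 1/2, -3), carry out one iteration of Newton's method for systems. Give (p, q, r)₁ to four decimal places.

(-1.1241, -0.0626, -1.6272)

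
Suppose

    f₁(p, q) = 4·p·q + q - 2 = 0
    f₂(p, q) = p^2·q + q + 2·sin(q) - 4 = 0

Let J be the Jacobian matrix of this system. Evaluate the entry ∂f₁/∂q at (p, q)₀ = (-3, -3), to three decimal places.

-11.000

∂f₁/∂q = 4·p + 1.
At (-3, -3) this is -11.000.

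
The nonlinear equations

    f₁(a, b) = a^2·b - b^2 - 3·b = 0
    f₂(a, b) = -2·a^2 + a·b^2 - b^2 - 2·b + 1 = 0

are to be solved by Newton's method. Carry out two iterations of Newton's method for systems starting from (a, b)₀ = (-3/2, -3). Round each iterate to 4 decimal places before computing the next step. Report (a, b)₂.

(-0.6027, -2.1711)

At (-3/2, -3): F = (-6.7500, -20.0000).
Jacobian J = [[2·a·b, a^2 - 2·b - 3], [-4·a + b^2, 2·a·b - 2·b - 2]].
At the point, J = [[9.0000, 5.2500], [15.0000, 13.0000]] (det J = 38.2500).
Solving J·Δ = −F gives Δ = (-0.4510, 2.0588).
Then the next iterate is (a, b)₁ = (-1.9510, -0.9412).
Round to (-1.9510, -0.9412) and repeat: F = (-1.644842, -7.344567), J = [[3.672562, 2.688801], [8.689857, 3.554962]].
Δ = (1.3483, -1.2299), so (a, b)₂ = (-0.6027, -2.1711).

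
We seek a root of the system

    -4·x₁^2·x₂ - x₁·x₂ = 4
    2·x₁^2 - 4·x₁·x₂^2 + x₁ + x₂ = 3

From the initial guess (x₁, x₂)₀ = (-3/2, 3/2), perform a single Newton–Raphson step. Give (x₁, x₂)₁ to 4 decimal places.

(-0.6499, 1.3369)

At (-3/2, 3/2): F = (-15.2500, 15.0000).
Jacobian J = [[-8·x₁·x₂ - x₂, -4·x₁^2 - x₁], [4·x₁ - 4·x₂^2 + 1, -8·x₁·x₂ + 1]].
At the point, J = [[16.5000, -7.5000], [-14.0000, 19.0000]] (det J = 208.5000).
Solving J·Δ = −F gives Δ = (0.8501, -0.1631).
Then the next iterate is (x₁, x₂)₁ = (-0.6499, 1.3369).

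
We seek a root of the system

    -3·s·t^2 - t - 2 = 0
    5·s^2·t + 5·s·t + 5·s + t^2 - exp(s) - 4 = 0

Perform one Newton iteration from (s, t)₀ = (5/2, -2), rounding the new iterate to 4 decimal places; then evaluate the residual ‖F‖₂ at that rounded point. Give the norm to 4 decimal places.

28.3796

At (5/2, -2): F = (-30.0000, -87.182494).
Jacobian J = [[-3·t^2, -6·s·t - 1], [10·s·t + 5·t - exp(s) + 5, 5·s^2 + 5·s + 2·t]].
At the point, J = [[-12.0000, 29.0000], [-67.182494, 39.7500]] (det J = 1471.292325).
Solving J·Δ = −F gives Δ = (-0.9079, 0.6588).
Then the next iterate is (s, t)₁ = (1.5921, -1.3412).
Re-evaluating at (1.5921, -1.3412): F = (-9.250492, -26.829614), so ‖F‖₂ = 28.3796.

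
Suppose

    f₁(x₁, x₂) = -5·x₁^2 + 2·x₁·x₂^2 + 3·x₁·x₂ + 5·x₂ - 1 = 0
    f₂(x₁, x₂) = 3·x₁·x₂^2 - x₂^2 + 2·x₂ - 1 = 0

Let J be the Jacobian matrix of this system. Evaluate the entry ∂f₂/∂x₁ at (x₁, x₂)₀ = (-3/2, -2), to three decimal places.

12.000

∂f₂/∂x₁ = 3·x₂^2.
At (-3/2, -2) this is 12.000.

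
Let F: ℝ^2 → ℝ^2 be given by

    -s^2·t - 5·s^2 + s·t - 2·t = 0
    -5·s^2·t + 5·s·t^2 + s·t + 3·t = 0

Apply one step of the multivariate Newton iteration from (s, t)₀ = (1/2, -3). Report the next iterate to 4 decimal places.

(0.6433, -1.1239)

At (1/2, -3): F = (4.0000, 15.7500).
Jacobian J = [[-2·s·t - 10·s + t, -s^2 + s - 2], [-10·s·t + 5·t^2 + t, -5·s^2 + 10·s·t + s + 3]].
At the point, J = [[-5.0000, -1.7500], [57.0000, -12.7500]] (det J = 163.5000).
Solving J·Δ = −F gives Δ = (0.1433, 1.8761).
Then the next iterate is (s, t)₁ = (0.6433, -1.1239).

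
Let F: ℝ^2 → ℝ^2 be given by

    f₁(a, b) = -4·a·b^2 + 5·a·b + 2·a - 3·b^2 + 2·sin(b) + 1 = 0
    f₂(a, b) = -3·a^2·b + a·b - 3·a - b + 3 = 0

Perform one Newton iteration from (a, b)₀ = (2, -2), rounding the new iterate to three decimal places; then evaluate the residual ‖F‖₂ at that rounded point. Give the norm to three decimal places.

17.069

At (2, -2): F = (-60.81859, 19.000).
Jacobian J = [[-4·b^2 + 5·b + 2, -8·a·b + 5·a - 6·b + 2·cos(b)], [-6·a·b + b - 3, -3·a^2 + a - 1]].
At the point, J = [[-24.000, 53.16771], [19.000, -11.000]] (det J = -746.18642).
Solving J·Δ = −F gives Δ = (-0.457, 0.938).
Then the next iterate is (a, b)₁ = (1.543, -1.062).
Re-evaluating at (1.543, -1.062): F = (-16.19858, 5.37972), so ‖F‖₂ = 17.069.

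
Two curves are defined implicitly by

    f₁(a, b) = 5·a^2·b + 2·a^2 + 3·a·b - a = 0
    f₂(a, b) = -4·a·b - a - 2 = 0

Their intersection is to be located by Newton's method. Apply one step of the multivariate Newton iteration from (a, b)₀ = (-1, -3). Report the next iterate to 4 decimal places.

(-1.3333, 1.1667)

At (-1, -3): F = (-3.0000, -13.0000).
Jacobian J = [[10·a·b + 4·a + 3·b - 1, 5·a^2 + 3·a], [-4·b - 1, -4·a]].
At the point, J = [[16.0000, 2.0000], [11.0000, 4.0000]] (det J = 42.0000).
Solving J·Δ = −F gives Δ = (-0.3333, 4.1667).
Then the next iterate is (a, b)₁ = (-1.3333, 1.1667).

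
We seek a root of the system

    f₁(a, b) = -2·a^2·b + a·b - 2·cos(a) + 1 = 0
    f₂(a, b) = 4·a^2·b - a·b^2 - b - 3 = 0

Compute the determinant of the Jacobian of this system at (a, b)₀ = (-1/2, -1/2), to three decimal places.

J = [[-4·a·b + b + 2·sin(a), -2·a^2 + a], [8·a·b - b^2, 4·a^2 - 2·a·b - 1]].
At the point, J = [[-2.45885, -1.000], [1.750, -0.500]].
det J = 2.979.

2.979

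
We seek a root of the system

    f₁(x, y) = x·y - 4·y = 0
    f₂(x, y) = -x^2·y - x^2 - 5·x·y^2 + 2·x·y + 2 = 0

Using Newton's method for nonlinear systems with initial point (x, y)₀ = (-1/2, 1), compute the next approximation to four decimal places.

(-5.0000, -1.0000)

At (-1/2, 1): F = (-4.5000, 3.0000).
Jacobian J = [[y, x - 4], [-2·x·y - 2·x - 5·y^2 + 2·y, -x^2 - 10·x·y + 2·x]].
At the point, J = [[1.0000, -4.5000], [-1.0000, 3.7500]] (det J = -0.7500).
Solving J·Δ = −F gives Δ = (-4.5000, -2.0000).
Then the next iterate is (x, y)₁ = (-5.0000, -1.0000).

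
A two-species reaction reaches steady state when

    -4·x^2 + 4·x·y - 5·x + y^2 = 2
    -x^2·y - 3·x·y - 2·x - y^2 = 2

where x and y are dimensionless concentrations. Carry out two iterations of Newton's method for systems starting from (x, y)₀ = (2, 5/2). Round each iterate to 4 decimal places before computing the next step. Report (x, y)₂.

At (2, 5/2): F = (-1.7500, -37.2500).
Jacobian J = [[-8·x + 4·y - 5, 4·x + 2·y], [-2·x·y - 3·y - 2, -x^2 - 3·x - 2·y]].
At the point, J = [[-11.0000, 13.0000], [-19.5000, -15.0000]] (det J = 418.5000).
Solving J·Δ = −F gives Δ = (-1.2198, -0.8976).
Then the next iterate is (x, y)₁ = (0.7802, 1.6024).
Round to (0.7802, 1.6024) and repeat: F = (-0.767392, -10.854063), J = [[-4.8320, 6.3256], [-9.307585, -6.154112]].
Δ = (-0.8281, -0.5113), so (x, y)₂ = (-0.0479, 1.0911).

(-0.0479, 1.0911)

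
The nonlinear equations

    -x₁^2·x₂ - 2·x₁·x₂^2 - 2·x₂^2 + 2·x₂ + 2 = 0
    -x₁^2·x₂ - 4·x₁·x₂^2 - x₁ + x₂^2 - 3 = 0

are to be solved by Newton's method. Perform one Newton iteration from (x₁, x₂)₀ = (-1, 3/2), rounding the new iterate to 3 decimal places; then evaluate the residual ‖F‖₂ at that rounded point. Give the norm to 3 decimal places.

65.232

At (-1, 3/2): F = (3.500, 7.750).
Jacobian J = [[-2·x₁·x₂ - 2·x₂^2, -x₁^2 - 4·x₁·x₂ - 4·x₂ + 2], [-2·x₁·x₂ - 4·x₂^2 - 1, -x₁^2 - 8·x₁·x₂ + 2·x₂]].
At the point, J = [[-1.500, 1.000], [-7.000, 14.000]] (det J = -14.000).
Solving J·Δ = −F gives Δ = (2.946, 0.920).
Then the next iterate is (x₁, x₂)₁ = (1.946, 2.420).
Re-evaluating at (1.946, 2.420): F = (-36.83025, -53.84015), so ‖F‖₂ = 65.232.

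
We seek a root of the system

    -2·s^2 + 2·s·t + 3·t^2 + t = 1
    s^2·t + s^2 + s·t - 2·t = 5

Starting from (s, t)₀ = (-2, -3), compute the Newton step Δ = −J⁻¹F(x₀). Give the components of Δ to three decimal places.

(0.200, 1.305)

At (-2, -3): F = (27.000, -1.000).
Jacobian J = [[-4·s + 2·t, 2·s + 6·t + 1], [2·s·t + 2·s + t, s^2 + s - 2]].
At the point, J = [[2.000, -21.000], [5.000, 0.000]] (det J = 105.000).
Solving J·Δ = −F gives Δ = (0.200, 1.305).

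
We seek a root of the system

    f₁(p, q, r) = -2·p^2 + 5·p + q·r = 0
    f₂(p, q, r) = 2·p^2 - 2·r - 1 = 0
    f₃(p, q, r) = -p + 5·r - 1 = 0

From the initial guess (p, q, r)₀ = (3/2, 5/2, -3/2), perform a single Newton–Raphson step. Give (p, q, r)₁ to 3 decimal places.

(1.054, 5.482, 0.411)

At (3/2, 5/2, -3/2): F = (-0.750, 6.500, -10.000).
Jacobian J = [[-4·p + 5, r, q], [4·p, 0, -2], [-1, 0, 5]].
At the point, J = [[-1.000, -1.500, 2.500], [6.000, 0.000, -2.000], [-1.000, 0.000, 5.000]] (det J = 42.000).
Solving J·Δ = −F gives Δ = (-0.446, 2.982, 1.911).
Then the next iterate is (p, q, r)₁ = (1.054, 5.482, 0.411).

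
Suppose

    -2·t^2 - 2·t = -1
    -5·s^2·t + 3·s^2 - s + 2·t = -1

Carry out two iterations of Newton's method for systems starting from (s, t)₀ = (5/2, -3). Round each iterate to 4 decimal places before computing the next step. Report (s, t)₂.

At (5/2, -3): F = (-11.0000, 105.0000).
Jacobian J = [[0, -4·t - 2], [-10·s·t + 6·s - 1, -5·s^2 + 2]].
At the point, J = [[0.0000, 10.0000], [89.0000, -29.2500]] (det J = -890.0000).
Solving J·Δ = −F gives Δ = (-0.8183, 1.1000).
Then the next iterate is (s, t)₁ = (1.6817, -1.9000).
Round to (1.6817, -1.9000) and repeat: F = (-2.4200, 30.869736), J = [[0.0000, 5.6000], [41.0425, -12.140574]].
Δ = (-0.6243, 0.4321), so (s, t)₂ = (1.0574, -1.4679).

(1.0574, -1.4679)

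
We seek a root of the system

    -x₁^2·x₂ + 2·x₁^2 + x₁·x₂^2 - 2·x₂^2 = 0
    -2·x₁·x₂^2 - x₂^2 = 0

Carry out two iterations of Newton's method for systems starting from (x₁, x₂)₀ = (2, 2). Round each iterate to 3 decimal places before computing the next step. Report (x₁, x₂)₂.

(0.813, 0.813)

At (2, 2): F = (0.000, -20.000).
Jacobian J = [[-2·x₁·x₂ + 4·x₁ + x₂^2, -x₁^2 + 2·x₁·x₂ - 4·x₂], [-2·x₂^2, -4·x₁·x₂ - 2·x₂]].
At the point, J = [[4.000, -4.000], [-8.000, -20.000]] (det J = -112.000).
Solving J·Δ = −F gives Δ = (-0.714, -0.714).
Then the next iterate is (x₁, x₂)₁ = (1.286, 1.286).
Round to (1.286, 1.286) and repeat: F = (0.000, -5.90736), J = [[3.49020, -3.49020], [-3.30759, -9.18718]].
Δ = (-0.473, -0.473), so (x₁, x₂)₂ = (0.813, 0.813).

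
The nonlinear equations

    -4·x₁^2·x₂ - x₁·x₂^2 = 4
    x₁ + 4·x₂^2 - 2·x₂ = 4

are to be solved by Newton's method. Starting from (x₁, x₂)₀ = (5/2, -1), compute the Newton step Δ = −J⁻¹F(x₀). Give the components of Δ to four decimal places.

(-0.5588, 0.3941)

At (5/2, -1): F = (18.5000, 4.5000).
Jacobian J = [[-8·x₁·x₂ - x₂^2, -4·x₁^2 - 2·x₁·x₂], [1, 8·x₂ - 2]].
At the point, J = [[19.0000, -20.0000], [1.0000, -10.0000]] (det J = -170.0000).
Solving J·Δ = −F gives Δ = (-0.5588, 0.3941).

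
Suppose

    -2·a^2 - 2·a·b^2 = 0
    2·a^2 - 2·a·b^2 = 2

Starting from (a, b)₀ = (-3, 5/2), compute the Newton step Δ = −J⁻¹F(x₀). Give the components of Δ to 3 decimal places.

At (-3, 5/2): F = (19.500, 53.500).
Jacobian J = [[-4·a - 2·b^2, -4·a·b], [4·a - 2·b^2, -4·a·b]].
At the point, J = [[-0.500, 30.000], [-24.500, 30.000]] (det J = 720.000).
Solving J·Δ = −F gives Δ = (1.417, -0.626).

(1.417, -0.626)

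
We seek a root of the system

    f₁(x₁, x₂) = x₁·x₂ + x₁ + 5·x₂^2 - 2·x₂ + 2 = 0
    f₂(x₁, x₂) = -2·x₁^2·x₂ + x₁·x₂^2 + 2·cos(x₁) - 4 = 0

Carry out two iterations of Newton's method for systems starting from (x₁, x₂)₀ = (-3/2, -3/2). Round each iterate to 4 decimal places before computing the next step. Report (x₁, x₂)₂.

At (-3/2, -3/2): F = (17.0000, -0.483526).
Jacobian J = [[x₂ + 1, x₁ + 10·x₂ - 2], [-4·x₁·x₂ + x₂^2 - 2·sin(x₁), -2·x₁^2 + 2·x₁·x₂]].
At the point, J = [[-0.5000, -18.5000], [-4.755010, 0.0000]] (det J = -87.967685).
Solving J·Δ = −F gives Δ = (-0.1017, 0.9217).
Then the next iterate is (x₁, x₂)₁ = (-1.6017, -0.5783).
Round to (-1.6017, -0.5783) and repeat: F = (4.153318, -1.630264), J = [[0.4217, -9.3847], [-1.371577, -3.278360]].
Δ = (-2.0286, 0.3514), so (x₁, x₂)₂ = (-3.6303, -0.2269).

(-3.6303, -0.2269)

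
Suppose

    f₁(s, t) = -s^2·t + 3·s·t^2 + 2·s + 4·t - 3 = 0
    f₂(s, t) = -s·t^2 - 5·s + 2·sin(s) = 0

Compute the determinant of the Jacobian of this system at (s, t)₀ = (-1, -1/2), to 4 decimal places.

23.2664

J = [[-2·s·t + 3·t^2 + 2, -s^2 + 6·s·t + 4], [-t^2 + 2·cos(s) - 5, -2·s·t]].
At the point, J = [[1.7500, 6.0000], [-4.169395, -1.0000]].
det J = 23.2664.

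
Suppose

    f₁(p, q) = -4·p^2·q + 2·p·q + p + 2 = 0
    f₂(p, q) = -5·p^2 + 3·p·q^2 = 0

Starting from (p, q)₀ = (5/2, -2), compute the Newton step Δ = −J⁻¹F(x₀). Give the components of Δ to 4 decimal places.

(-0.9927, 0.3885)

At (5/2, -2): F = (44.5000, -1.2500).
Jacobian J = [[-8·p·q + 2·q + 1, -4·p^2 + 2·p], [-10·p + 3·q^2, 6·p·q]].
At the point, J = [[37.0000, -20.0000], [-13.0000, -30.0000]] (det J = -1370.0000).
Solving J·Δ = −F gives Δ = (-0.9927, 0.3885).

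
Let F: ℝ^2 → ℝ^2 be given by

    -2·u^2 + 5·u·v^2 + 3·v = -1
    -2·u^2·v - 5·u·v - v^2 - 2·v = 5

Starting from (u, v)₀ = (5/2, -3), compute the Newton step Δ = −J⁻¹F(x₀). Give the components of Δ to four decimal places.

(-1.1545, 0.7166)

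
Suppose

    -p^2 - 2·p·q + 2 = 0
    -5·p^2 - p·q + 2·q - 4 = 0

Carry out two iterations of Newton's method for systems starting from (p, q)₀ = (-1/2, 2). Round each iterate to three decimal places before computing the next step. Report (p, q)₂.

At (-1/2, 2): F = (3.750, -0.250).
Jacobian J = [[-2·p - 2·q, -2·p], [-10·p - q, -p + 2]].
At the point, J = [[-3.000, 1.000], [3.000, 2.500]] (det J = -10.500).
Solving J·Δ = −F gives Δ = (0.917, -1.000).
Then the next iterate is (p, q)₁ = (0.417, 1.000).
Round to (0.417, 1.000) and repeat: F = (0.99211, -3.28644), J = [[-2.834, -0.834], [-5.170, 1.583]].
Δ = (-0.133, 1.642), so (p, q)₂ = (0.284, 2.642).

(0.284, 2.642)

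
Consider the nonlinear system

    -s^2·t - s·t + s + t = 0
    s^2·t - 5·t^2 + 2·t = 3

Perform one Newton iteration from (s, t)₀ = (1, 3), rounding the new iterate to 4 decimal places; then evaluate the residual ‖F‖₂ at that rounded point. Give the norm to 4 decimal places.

10.4498

At (1, 3): F = (-2.0000, -39.0000).
Jacobian J = [[-2·s·t - t + 1, -s^2 - s + 1], [2·s·t, s^2 - 10·t + 2]].
At the point, J = [[-8.0000, -1.0000], [6.0000, -27.0000]] (det J = 222.0000).
Solving J·Δ = −F gives Δ = (-0.0676, -1.4595).
Then the next iterate is (s, t)₁ = (0.9324, 1.5405).
Re-evaluating at (0.9324, 1.5405): F = (-0.302726, -10.445437), so ‖F‖₂ = 10.4498.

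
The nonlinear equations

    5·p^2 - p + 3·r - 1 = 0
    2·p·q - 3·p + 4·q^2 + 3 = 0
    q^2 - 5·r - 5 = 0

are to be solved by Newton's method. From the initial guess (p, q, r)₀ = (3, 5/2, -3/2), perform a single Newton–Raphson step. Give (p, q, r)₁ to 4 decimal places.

At (3, 5/2, -3/2): F = (36.5000, 34.0000, 8.7500).
Jacobian J = [[10·p - 1, 0, 3], [2·q - 3, 2·p + 8·q, 0], [0, 2·q, -5]].
At the point, J = [[29.0000, 0.0000, 3.0000], [2.0000, 26.0000, 0.0000], [0.0000, 5.0000, -5.0000]] (det J = -3740.0000).
Solving J·Δ = −F gives Δ = (-1.3148, -1.2066, 0.5434).
Then the next iterate is (p, q, r)₁ = (1.6852, 1.2934, -0.9566).

(1.6852, 1.2934, -0.9566)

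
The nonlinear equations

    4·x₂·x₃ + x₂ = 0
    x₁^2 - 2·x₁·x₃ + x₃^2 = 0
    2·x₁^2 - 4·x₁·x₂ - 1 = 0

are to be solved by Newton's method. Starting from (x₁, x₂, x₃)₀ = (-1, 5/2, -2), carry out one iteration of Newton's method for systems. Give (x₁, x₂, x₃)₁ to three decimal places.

(-0.534, 1.379, -1.034)

At (-1, 5/2, -2): F = (-17.500, 1.000, 11.000).
Jacobian J = [[0, 4·x₃ + 1, 4·x₂], [2·x₁ - 2·x₃, 0, -2·x₁ + 2·x₃], [4·x₁ - 4·x₂, -4·x₁, 0]].
At the point, J = [[0.000, -7.000, 10.000], [2.000, 0.000, -2.000], [-14.000, 4.000, 0.000]] (det J = -116.000).
Solving J·Δ = −F gives Δ = (0.466, -1.121, 0.966).
Then the next iterate is (x₁, x₂, x₃)₁ = (-0.534, 1.379, -1.034).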